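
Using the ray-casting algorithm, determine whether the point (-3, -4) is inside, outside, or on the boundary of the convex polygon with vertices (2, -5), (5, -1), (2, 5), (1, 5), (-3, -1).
The point (-3, -4) lies strictly outside the polygon

Cast a horizontal ray to the right from the query point and count how many polygon edges it crosses (each edge strictly once or zero times, handled with the usual half-open convention). 
Parity of crossings → even ⇒ outside.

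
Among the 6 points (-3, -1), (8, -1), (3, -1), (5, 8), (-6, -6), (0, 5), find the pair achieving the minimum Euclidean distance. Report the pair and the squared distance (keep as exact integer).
Pair = ((8, -1), (3, -1)); squared distance = 25

Compute all C(6, 2) = 15 pairwise squared distances (x_i − x_j)² + (y_i − y_j)². The minimum is 25, attained by the pair ((8, -1), (3, -1)).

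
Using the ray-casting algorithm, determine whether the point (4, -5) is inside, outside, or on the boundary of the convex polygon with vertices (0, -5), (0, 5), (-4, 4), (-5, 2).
The point (4, -5) lies strictly outside the polygon

Cast a horizontal ray to the right from the query point and count how many polygon edges it crosses (each edge strictly once or zero times, handled with the usual half-open convention). 
Parity of crossings → even ⇒ outside.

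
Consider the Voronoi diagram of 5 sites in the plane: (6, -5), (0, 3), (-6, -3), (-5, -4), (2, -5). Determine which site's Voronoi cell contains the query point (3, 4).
Nearest site = (0, 3)

The Voronoi cell of site s contains exactly those query points closer to s than to any other site. Compute squared distances from q = (3, 4) to each site:
  (0 − 3)² + (3 − 4)² = 10
  (2 − 3)² + (-5 − 4)² = 82
  (6 − 3)² + (-5 − 4)² = 90
  (-5 − 3)² + (-4 − 4)² = 128
  (-6 − 3)² + (-3 − 4)² = 130
Minimum is attained by (0, 3), so q lies in its Voronoi cell.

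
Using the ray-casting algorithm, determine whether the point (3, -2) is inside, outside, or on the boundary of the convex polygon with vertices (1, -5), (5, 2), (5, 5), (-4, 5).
The point (3, -2) lies strictly outside the polygon

Cast a horizontal ray to the right from the query point and count how many polygon edges it crosses (each edge strictly once or zero times, handled with the usual half-open convention). 
Parity of crossings → even ⇒ outside.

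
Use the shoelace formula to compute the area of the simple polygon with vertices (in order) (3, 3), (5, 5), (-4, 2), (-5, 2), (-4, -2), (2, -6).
Area = 51

Shoelace formula: Area = (1/2) |Σ_i (x_i · y_{i+1} − x_{i+1} · y_i)| (indices mod n). Compute each cross term:
  (3)(5) − (5)(3) = 0
  (5)(2) − (-4)(5) = 30
  (-4)(2) − (-5)(2) = 2
  (-5)(-2) − (-4)(2) = 18
  (-4)(-6) − (2)(-2) = 28
  (2)(3) − (3)(-6) = 24
Sum = 102, so (signed) Area = 102/2 = 51, |Area| = 51.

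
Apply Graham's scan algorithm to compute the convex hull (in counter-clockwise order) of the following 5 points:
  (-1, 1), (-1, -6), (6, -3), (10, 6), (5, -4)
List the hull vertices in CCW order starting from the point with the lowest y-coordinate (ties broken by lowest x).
Hull (CCW) = [(-1, -6), (5, -4), (6, -3), (10, 6), (-1, 1)]

Graham scan procedure:
  1. Find the pivot p₀ = point with lowest y (tie → lowest x): (-1, -6).
  2. Sort the remaining points by polar angle around p₀.
  3. Walk through sorted points, maintaining a stack; pop the top while the last three entries make a non-left turn (cross product ≤ 0).
  4. Final stack is the convex hull in CCW order: (-1, -6), (5, -4), (6, -3), (10, 6), (-1, 1).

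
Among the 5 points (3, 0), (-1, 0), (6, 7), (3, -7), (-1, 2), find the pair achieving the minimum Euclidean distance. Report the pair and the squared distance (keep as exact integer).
Pair = ((-1, 0), (-1, 2)); squared distance = 4

Compute all C(5, 2) = 10 pairwise squared distances (x_i − x_j)² + (y_i − y_j)². The minimum is 4, attained by the pair ((-1, 0), (-1, 2)).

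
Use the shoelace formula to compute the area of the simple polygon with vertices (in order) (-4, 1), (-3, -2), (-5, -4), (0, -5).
Area = 9

Shoelace formula: Area = (1/2) |Σ_i (x_i · y_{i+1} − x_{i+1} · y_i)| (indices mod n). Compute each cross term:
  (-4)(-2) − (-3)(1) = 11
  (-3)(-4) − (-5)(-2) = 2
  (-5)(-5) − (0)(-4) = 25
  (0)(1) − (-4)(-5) = -20
Sum = 18, so (signed) Area = 18/2 = 9, |Area| = 9.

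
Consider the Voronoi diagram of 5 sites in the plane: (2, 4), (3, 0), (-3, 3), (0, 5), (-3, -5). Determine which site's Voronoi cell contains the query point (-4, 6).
Nearest site = (-3, 3)

The Voronoi cell of site s contains exactly those query points closer to s than to any other site. Compute squared distances from q = (-4, 6) to each site:
  (-3 − -4)² + (3 − 6)² = 10
  (0 − -4)² + (5 − 6)² = 17
  (2 − -4)² + (4 − 6)² = 40
  (3 − -4)² + (0 − 6)² = 85
  (-3 − -4)² + (-5 − 6)² = 122
Minimum is attained by (-3, 3), so q lies in its Voronoi cell.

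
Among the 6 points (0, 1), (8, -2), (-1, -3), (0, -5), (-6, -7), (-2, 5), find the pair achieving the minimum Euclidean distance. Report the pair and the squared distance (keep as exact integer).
Pair = ((-1, -3), (0, -5)); squared distance = 5

Compute all C(6, 2) = 15 pairwise squared distances (x_i − x_j)² + (y_i − y_j)². The minimum is 5, attained by the pair ((-1, -3), (0, -5)).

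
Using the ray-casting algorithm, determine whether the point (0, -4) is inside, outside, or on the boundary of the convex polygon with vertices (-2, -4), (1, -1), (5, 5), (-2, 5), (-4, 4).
The point (0, -4) lies strictly outside the polygon

Cast a horizontal ray to the right from the query point and count how many polygon edges it crosses (each edge strictly once or zero times, handled with the usual half-open convention). 
Parity of crossings → even ⇒ outside.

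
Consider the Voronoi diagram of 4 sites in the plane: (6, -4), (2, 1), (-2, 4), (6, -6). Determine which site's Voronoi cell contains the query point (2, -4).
Nearest site = (6, -4)

The Voronoi cell of site s contains exactly those query points closer to s than to any other site. Compute squared distances from q = (2, -4) to each site:
  (6 − 2)² + (-4 − -4)² = 16
  (6 − 2)² + (-6 − -4)² = 20
  (2 − 2)² + (1 − -4)² = 25
  (-2 − 2)² + (4 − -4)² = 80
Minimum is attained by (6, -4), so q lies in its Voronoi cell.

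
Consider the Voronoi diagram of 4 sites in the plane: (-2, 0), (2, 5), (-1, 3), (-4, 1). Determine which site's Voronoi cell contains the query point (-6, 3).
Nearest site = (-4, 1)

The Voronoi cell of site s contains exactly those query points closer to s than to any other site. Compute squared distances from q = (-6, 3) to each site:
  (-4 − -6)² + (1 − 3)² = 8
  (-2 − -6)² + (0 − 3)² = 25
  (-1 − -6)² + (3 − 3)² = 25
  (2 − -6)² + (5 − 3)² = 68
Minimum is attained by (-4, 1), so q lies in its Voronoi cell.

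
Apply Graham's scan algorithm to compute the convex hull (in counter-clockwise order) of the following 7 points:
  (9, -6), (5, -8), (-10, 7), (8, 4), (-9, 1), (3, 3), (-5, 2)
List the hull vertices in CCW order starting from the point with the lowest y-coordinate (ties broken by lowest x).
Hull (CCW) = [(5, -8), (9, -6), (8, 4), (-10, 7), (-9, 1)]

Graham scan procedure:
  1. Find the pivot p₀ = point with lowest y (tie → lowest x): (5, -8).
  2. Sort the remaining points by polar angle around p₀.
  3. Walk through sorted points, maintaining a stack; pop the top while the last three entries make a non-left turn (cross product ≤ 0).
  4. Final stack is the convex hull in CCW order: (5, -8), (9, -6), (8, 4), (-10, 7), (-9, 1).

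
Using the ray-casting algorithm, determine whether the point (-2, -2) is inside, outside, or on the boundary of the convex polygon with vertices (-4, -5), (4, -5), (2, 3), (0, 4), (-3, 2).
The point (-2, -2) lies strictly inside the polygon

Cast a horizontal ray to the right from the query point and count how many polygon edges it crosses (each edge strictly once or zero times, handled with the usual half-open convention). 
Parity of crossings → odd ⇒ inside.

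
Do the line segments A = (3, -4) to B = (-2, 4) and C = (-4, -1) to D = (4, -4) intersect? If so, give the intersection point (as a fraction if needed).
Yes; intersection at (132/49, -172/49) (t = 3/49 on AB, s = 41/49 on CD)

Parametrize AB as A + t(B − A) = (3 + -5 t, -4 + 8 t) and CD as C + s(D − C) = (-4 + 8 s, -1 + -3 s). Solve the linear system for (t, s). Determinant = 49 ≠ 0, so a unique intersection of the containing lines exists. Solution: t = 3/49, s = 41/49 — both in [0, 1], so the segments cross. Intersection point: (132/49, -172/49).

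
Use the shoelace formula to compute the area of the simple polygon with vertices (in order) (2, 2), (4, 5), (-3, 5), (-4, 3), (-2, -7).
Area = 46

Shoelace formula: Area = (1/2) |Σ_i (x_i · y_{i+1} − x_{i+1} · y_i)| (indices mod n). Compute each cross term:
  (2)(5) − (4)(2) = 2
  (4)(5) − (-3)(5) = 35
  (-3)(3) − (-4)(5) = 11
  (-4)(-7) − (-2)(3) = 34
  (-2)(2) − (2)(-7) = 10
Sum = 92, so (signed) Area = 92/2 = 46, |Area| = 46.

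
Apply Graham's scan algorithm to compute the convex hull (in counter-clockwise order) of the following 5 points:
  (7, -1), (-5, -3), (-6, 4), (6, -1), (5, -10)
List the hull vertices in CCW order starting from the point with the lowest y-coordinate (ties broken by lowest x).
Hull (CCW) = [(5, -10), (7, -1), (-6, 4), (-5, -3)]

Graham scan procedure:
  1. Find the pivot p₀ = point with lowest y (tie → lowest x): (5, -10).
  2. Sort the remaining points by polar angle around p₀.
  3. Walk through sorted points, maintaining a stack; pop the top while the last three entries make a non-left turn (cross product ≤ 0).
  4. Final stack is the convex hull in CCW order: (5, -10), (7, -1), (-6, 4), (-5, -3).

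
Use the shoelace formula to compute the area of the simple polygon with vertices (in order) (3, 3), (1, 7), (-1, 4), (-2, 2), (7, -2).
Area = 26

Shoelace formula: Area = (1/2) |Σ_i (x_i · y_{i+1} − x_{i+1} · y_i)| (indices mod n). Compute each cross term:
  (3)(7) − (1)(3) = 18
  (1)(4) − (-1)(7) = 11
  (-1)(2) − (-2)(4) = 6
  (-2)(-2) − (7)(2) = -10
  (7)(3) − (3)(-2) = 27
Sum = 52, so (signed) Area = 52/2 = 26, |Area| = 26.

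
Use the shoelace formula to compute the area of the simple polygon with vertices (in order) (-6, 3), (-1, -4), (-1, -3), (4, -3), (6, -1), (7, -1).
Area = 71/2

Shoelace formula: Area = (1/2) |Σ_i (x_i · y_{i+1} − x_{i+1} · y_i)| (indices mod n). Compute each cross term:
  (-6)(-4) − (-1)(3) = 27
  (-1)(-3) − (-1)(-4) = -1
  (-1)(-3) − (4)(-3) = 15
  (4)(-1) − (6)(-3) = 14
  (6)(-1) − (7)(-1) = 1
  (7)(3) − (-6)(-1) = 15
Sum = 71, so (signed) Area = 71/2 = 71/2, |Area| = 71/2.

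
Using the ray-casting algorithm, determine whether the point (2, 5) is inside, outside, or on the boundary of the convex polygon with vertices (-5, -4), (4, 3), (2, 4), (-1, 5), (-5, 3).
The point (2, 5) lies strictly outside the polygon

Cast a horizontal ray to the right from the query point and count how many polygon edges it crosses (each edge strictly once or zero times, handled with the usual half-open convention). 
Parity of crossings → even ⇒ outside.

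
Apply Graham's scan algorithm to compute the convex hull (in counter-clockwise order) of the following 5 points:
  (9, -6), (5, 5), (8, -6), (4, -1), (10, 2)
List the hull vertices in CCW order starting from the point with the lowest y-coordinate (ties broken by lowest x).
Hull (CCW) = [(8, -6), (9, -6), (10, 2), (5, 5), (4, -1)]

Graham scan procedure:
  1. Find the pivot p₀ = point with lowest y (tie → lowest x): (8, -6).
  2. Sort the remaining points by polar angle around p₀.
  3. Walk through sorted points, maintaining a stack; pop the top while the last three entries make a non-left turn (cross product ≤ 0).
  4. Final stack is the convex hull in CCW order: (8, -6), (9, -6), (10, 2), (5, 5), (4, -1).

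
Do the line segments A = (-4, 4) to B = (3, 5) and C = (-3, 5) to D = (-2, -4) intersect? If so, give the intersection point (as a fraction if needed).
Yes; intersection at (-93/32, 133/32) (t = 5/32 on AB, s = 3/32 on CD)

Parametrize AB as A + t(B − A) = (-4 + 7 t, 4 + 1 t) and CD as C + s(D − C) = (-3 + 1 s, 5 + -9 s). Solve the linear system for (t, s). Determinant = 64 ≠ 0, so a unique intersection of the containing lines exists. Solution: t = 5/32, s = 3/32 — both in [0, 1], so the segments cross. Intersection point: (-93/32, 133/32).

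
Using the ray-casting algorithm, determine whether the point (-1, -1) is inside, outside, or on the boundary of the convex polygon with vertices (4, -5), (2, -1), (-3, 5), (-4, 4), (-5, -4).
The point (-1, -1) lies strictly inside the polygon

Cast a horizontal ray to the right from the query point and count how many polygon edges it crosses (each edge strictly once or zero times, handled with the usual half-open convention). 
Parity of crossings → odd ⇒ inside.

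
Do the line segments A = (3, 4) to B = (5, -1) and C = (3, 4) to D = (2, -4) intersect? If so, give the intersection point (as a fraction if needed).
Yes; intersection at (3, 4) (t = 0 on AB, s = 0 on CD)

Parametrize AB as A + t(B − A) = (3 + 2 t, 4 + -5 t) and CD as C + s(D − C) = (3 + -1 s, 4 + -8 s). Solve the linear system for (t, s). Determinant = 21 ≠ 0, so a unique intersection of the containing lines exists. Solution: t = 0, s = 0 — both in [0, 1], so the segments cross. Intersection point: (3, 4).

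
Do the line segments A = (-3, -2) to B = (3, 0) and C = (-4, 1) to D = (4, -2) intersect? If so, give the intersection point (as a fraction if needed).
Yes; intersection at (12/17, -13/17) (t = 21/34 on AB, s = 10/17 on CD)

Parametrize AB as A + t(B − A) = (-3 + 6 t, -2 + 2 t) and CD as C + s(D − C) = (-4 + 8 s, 1 + -3 s). Solve the linear system for (t, s). Determinant = 34 ≠ 0, so a unique intersection of the containing lines exists. Solution: t = 21/34, s = 10/17 — both in [0, 1], so the segments cross. Intersection point: (12/17, -13/17).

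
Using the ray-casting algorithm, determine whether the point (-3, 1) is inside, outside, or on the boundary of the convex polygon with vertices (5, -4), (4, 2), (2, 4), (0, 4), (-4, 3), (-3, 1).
The point (-3, 1) lies on the polygon boundary

Boundary check: the query satisfies the collinearity and bounding-box conditions for some polygon edge, so it lies exactly on the boundary.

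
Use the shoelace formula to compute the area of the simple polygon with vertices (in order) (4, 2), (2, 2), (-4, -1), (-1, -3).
Area = 31/2

Shoelace formula: Area = (1/2) |Σ_i (x_i · y_{i+1} − x_{i+1} · y_i)| (indices mod n). Compute each cross term:
  (4)(2) − (2)(2) = 4
  (2)(-1) − (-4)(2) = 6
  (-4)(-3) − (-1)(-1) = 11
  (-1)(2) − (4)(-3) = 10
Sum = 31, so (signed) Area = 31/2 = 31/2, |Area| = 31/2.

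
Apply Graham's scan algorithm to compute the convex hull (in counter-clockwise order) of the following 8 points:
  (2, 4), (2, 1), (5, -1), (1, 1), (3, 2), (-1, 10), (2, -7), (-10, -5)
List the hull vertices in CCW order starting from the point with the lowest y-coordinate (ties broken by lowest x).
Hull (CCW) = [(2, -7), (5, -1), (-1, 10), (-10, -5)]

Graham scan procedure:
  1. Find the pivot p₀ = point with lowest y (tie → lowest x): (2, -7).
  2. Sort the remaining points by polar angle around p₀.
  3. Walk through sorted points, maintaining a stack; pop the top while the last three entries make a non-left turn (cross product ≤ 0).
  4. Final stack is the convex hull in CCW order: (2, -7), (5, -1), (-1, 10), (-10, -5).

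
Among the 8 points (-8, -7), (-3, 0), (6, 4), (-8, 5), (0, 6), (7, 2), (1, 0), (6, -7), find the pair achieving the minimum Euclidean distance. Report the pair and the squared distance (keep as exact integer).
Pair = ((6, 4), (7, 2)); squared distance = 5

Compute all C(8, 2) = 28 pairwise squared distances (x_i − x_j)² + (y_i − y_j)². The minimum is 5, attained by the pair ((6, 4), (7, 2)).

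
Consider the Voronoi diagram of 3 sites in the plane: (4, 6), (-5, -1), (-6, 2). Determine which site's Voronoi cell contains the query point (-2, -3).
Nearest site = (-5, -1)

The Voronoi cell of site s contains exactly those query points closer to s than to any other site. Compute squared distances from q = (-2, -3) to each site:
  (-5 − -2)² + (-1 − -3)² = 13
  (-6 − -2)² + (2 − -3)² = 41
  (4 − -2)² + (6 − -3)² = 117
Minimum is attained by (-5, -1), so q lies in its Voronoi cell.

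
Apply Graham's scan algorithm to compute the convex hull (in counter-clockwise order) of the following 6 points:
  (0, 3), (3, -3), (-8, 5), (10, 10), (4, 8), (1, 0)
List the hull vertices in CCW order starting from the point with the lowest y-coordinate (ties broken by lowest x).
Hull (CCW) = [(3, -3), (10, 10), (-8, 5)]

Graham scan procedure:
  1. Find the pivot p₀ = point with lowest y (tie → lowest x): (3, -3).
  2. Sort the remaining points by polar angle around p₀.
  3. Walk through sorted points, maintaining a stack; pop the top while the last three entries make a non-left turn (cross product ≤ 0).
  4. Final stack is the convex hull in CCW order: (3, -3), (10, 10), (-8, 5).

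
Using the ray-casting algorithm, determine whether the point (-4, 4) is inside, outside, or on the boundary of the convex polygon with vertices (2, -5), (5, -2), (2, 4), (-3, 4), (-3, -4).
The point (-4, 4) lies strictly outside the polygon

Cast a horizontal ray to the right from the query point and count how many polygon edges it crosses (each edge strictly once or zero times, handled with the usual half-open convention). 
Parity of crossings → even ⇒ outside.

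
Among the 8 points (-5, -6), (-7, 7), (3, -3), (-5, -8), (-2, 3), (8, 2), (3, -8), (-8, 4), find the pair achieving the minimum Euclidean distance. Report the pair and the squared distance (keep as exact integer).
Pair = ((-5, -6), (-5, -8)); squared distance = 4

Compute all C(8, 2) = 28 pairwise squared distances (x_i − x_j)² + (y_i − y_j)². The minimum is 4, attained by the pair ((-5, -6), (-5, -8)).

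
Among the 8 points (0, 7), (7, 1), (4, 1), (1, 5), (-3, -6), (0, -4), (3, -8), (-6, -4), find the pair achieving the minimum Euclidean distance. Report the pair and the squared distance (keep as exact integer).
Pair = ((0, 7), (1, 5)); squared distance = 5

Compute all C(8, 2) = 28 pairwise squared distances (x_i − x_j)² + (y_i − y_j)². The minimum is 5, attained by the pair ((0, 7), (1, 5)).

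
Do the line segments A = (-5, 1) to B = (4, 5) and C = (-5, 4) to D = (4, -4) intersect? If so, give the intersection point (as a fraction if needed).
Yes; intersection at (-11/4, 2) (t = 1/4 on AB, s = 1/4 on CD)

Parametrize AB as A + t(B − A) = (-5 + 9 t, 1 + 4 t) and CD as C + s(D − C) = (-5 + 9 s, 4 + -8 s). Solve the linear system for (t, s). Determinant = 108 ≠ 0, so a unique intersection of the containing lines exists. Solution: t = 1/4, s = 1/4 — both in [0, 1], so the segments cross. Intersection point: (-11/4, 2).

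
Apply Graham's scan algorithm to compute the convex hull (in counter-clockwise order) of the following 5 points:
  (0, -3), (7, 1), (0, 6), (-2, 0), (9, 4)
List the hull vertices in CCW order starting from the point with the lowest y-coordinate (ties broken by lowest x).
Hull (CCW) = [(0, -3), (7, 1), (9, 4), (0, 6), (-2, 0)]

Graham scan procedure:
  1. Find the pivot p₀ = point with lowest y (tie → lowest x): (0, -3).
  2. Sort the remaining points by polar angle around p₀.
  3. Walk through sorted points, maintaining a stack; pop the top while the last three entries make a non-left turn (cross product ≤ 0).
  4. Final stack is the convex hull in CCW order: (0, -3), (7, 1), (9, 4), (0, 6), (-2, 0).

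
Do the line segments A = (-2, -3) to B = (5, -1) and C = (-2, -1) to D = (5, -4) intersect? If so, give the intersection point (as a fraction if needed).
Yes; intersection at (4/5, -11/5) (t = 2/5 on AB, s = 2/5 on CD)

Parametrize AB as A + t(B − A) = (-2 + 7 t, -3 + 2 t) and CD as C + s(D − C) = (-2 + 7 s, -1 + -3 s). Solve the linear system for (t, s). Determinant = 35 ≠ 0, so a unique intersection of the containing lines exists. Solution: t = 2/5, s = 2/5 — both in [0, 1], so the segments cross. Intersection point: (4/5, -11/5).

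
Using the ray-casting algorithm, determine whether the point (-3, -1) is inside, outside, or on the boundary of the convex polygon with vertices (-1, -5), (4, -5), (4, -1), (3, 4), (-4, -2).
The point (-3, -1) lies strictly outside the polygon

Cast a horizontal ray to the right from the query point and count how many polygon edges it crosses (each edge strictly once or zero times, handled with the usual half-open convention). 
Parity of crossings → even ⇒ outside.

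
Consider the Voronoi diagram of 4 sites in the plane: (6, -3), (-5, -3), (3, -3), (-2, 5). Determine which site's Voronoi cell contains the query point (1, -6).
Nearest site = (3, -3)

The Voronoi cell of site s contains exactly those query points closer to s than to any other site. Compute squared distances from q = (1, -6) to each site:
  (3 − 1)² + (-3 − -6)² = 13
  (6 − 1)² + (-3 − -6)² = 34
  (-5 − 1)² + (-3 − -6)² = 45
  (-2 − 1)² + (5 − -6)² = 130
Minimum is attained by (3, -3), so q lies in its Voronoi cell.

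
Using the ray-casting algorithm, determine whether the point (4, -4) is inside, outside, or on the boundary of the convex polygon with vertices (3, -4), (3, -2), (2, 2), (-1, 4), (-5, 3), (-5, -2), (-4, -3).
The point (4, -4) lies strictly outside the polygon

Cast a horizontal ray to the right from the query point and count how many polygon edges it crosses (each edge strictly once or zero times, handled with the usual half-open convention). 
Parity of crossings → even ⇒ outside.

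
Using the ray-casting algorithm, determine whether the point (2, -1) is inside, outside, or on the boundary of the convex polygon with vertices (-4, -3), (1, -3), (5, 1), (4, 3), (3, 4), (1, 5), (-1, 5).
The point (2, -1) lies strictly inside the polygon

Cast a horizontal ray to the right from the query point and count how many polygon edges it crosses (each edge strictly once or zero times, handled with the usual half-open convention). 
Parity of crossings → odd ⇒ inside.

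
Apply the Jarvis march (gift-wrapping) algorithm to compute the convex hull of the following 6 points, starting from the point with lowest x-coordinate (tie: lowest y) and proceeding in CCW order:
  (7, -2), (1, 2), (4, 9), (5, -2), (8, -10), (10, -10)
Hull (CCW) = [(1, 2), (8, -10), (10, -10), (4, 9)]

Jarvis march: at each step, from the current hull vertex p, select the next vertex q as the point such that every other point lies strictly to the left of (or on) the directed line p → q. (Equivalently: for every other point r, the cross product (q − p) × (r − p) ≥ 0.)
Starting point (lowest x, tie lowest y): (1, 2). Wrap until returning to start. Resulting hull: (1, 2), (8, -10), (10, -10), (4, 9).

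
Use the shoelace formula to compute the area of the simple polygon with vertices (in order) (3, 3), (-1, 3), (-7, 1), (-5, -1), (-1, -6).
Area = 44

Shoelace formula: Area = (1/2) |Σ_i (x_i · y_{i+1} − x_{i+1} · y_i)| (indices mod n). Compute each cross term:
  (3)(3) − (-1)(3) = 12
  (-1)(1) − (-7)(3) = 20
  (-7)(-1) − (-5)(1) = 12
  (-5)(-6) − (-1)(-1) = 29
  (-1)(3) − (3)(-6) = 15
Sum = 88, so (signed) Area = 88/2 = 44, |Area| = 44.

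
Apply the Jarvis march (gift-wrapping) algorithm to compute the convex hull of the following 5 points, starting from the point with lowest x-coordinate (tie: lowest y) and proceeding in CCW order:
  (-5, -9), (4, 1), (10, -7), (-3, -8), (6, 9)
Hull (CCW) = [(-5, -9), (10, -7), (6, 9)]

Jarvis march: at each step, from the current hull vertex p, select the next vertex q as the point such that every other point lies strictly to the left of (or on) the directed line p → q. (Equivalently: for every other point r, the cross product (q − p) × (r − p) ≥ 0.)
Starting point (lowest x, tie lowest y): (-5, -9). Wrap until returning to start. Resulting hull: (-5, -9), (10, -7), (6, 9).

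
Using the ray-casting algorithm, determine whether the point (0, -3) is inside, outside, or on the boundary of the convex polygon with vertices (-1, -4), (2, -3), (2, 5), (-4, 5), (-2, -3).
The point (0, -3) lies strictly inside the polygon

Cast a horizontal ray to the right from the query point and count how many polygon edges it crosses (each edge strictly once or zero times, handled with the usual half-open convention). 
Parity of crossings → odd ⇒ inside.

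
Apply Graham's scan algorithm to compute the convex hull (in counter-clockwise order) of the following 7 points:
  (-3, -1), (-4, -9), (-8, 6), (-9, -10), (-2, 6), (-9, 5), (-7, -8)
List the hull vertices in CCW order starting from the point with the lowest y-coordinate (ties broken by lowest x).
Hull (CCW) = [(-9, -10), (-4, -9), (-2, 6), (-8, 6), (-9, 5)]

Graham scan procedure:
  1. Find the pivot p₀ = point with lowest y (tie → lowest x): (-9, -10).
  2. Sort the remaining points by polar angle around p₀.
  3. Walk through sorted points, maintaining a stack; pop the top while the last three entries make a non-left turn (cross product ≤ 0).
  4. Final stack is the convex hull in CCW order: (-9, -10), (-4, -9), (-2, 6), (-8, 6), (-9, 5).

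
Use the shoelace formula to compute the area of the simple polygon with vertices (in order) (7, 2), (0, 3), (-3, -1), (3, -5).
Area = 89/2

Shoelace formula: Area = (1/2) |Σ_i (x_i · y_{i+1} − x_{i+1} · y_i)| (indices mod n). Compute each cross term:
  (7)(3) − (0)(2) = 21
  (0)(-1) − (-3)(3) = 9
  (-3)(-5) − (3)(-1) = 18
  (3)(2) − (7)(-5) = 41
Sum = 89, so (signed) Area = 89/2 = 89/2, |Area| = 89/2.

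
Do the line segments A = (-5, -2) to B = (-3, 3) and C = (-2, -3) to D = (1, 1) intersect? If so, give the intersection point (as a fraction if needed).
No (intersection of containing lines falls outside at least one segment)

Parametrize and solve: t = -15/7, s = -17/7. At least one of these is outside [0, 1], so the segments do not intersect.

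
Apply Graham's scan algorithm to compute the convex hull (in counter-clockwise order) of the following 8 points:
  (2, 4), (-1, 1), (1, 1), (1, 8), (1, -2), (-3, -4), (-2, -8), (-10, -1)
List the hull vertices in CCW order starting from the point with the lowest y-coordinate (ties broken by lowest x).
Hull (CCW) = [(-2, -8), (1, -2), (2, 4), (1, 8), (-10, -1)]

Graham scan procedure:
  1. Find the pivot p₀ = point with lowest y (tie → lowest x): (-2, -8).
  2. Sort the remaining points by polar angle around p₀.
  3. Walk through sorted points, maintaining a stack; pop the top while the last three entries make a non-left turn (cross product ≤ 0).
  4. Final stack is the convex hull in CCW order: (-2, -8), (1, -2), (2, 4), (1, 8), (-10, -1).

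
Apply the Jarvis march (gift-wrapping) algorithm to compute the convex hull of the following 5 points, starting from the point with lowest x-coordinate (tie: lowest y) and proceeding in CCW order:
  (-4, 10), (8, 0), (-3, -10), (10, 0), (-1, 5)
Hull (CCW) = [(-4, 10), (-3, -10), (10, 0)]

Jarvis march: at each step, from the current hull vertex p, select the next vertex q as the point such that every other point lies strictly to the left of (or on) the directed line p → q. (Equivalently: for every other point r, the cross product (q − p) × (r − p) ≥ 0.)
Starting point (lowest x, tie lowest y): (-4, 10). Wrap until returning to start. Resulting hull: (-4, 10), (-3, -10), (10, 0).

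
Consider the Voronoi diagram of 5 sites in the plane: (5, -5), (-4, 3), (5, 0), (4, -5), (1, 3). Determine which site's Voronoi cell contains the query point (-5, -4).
Nearest site = (-4, 3)

The Voronoi cell of site s contains exactly those query points closer to s than to any other site. Compute squared distances from q = (-5, -4) to each site:
  (-4 − -5)² + (3 − -4)² = 50
  (4 − -5)² + (-5 − -4)² = 82
  (1 − -5)² + (3 − -4)² = 85
  (5 − -5)² + (-5 − -4)² = 101
  (5 − -5)² + (0 − -4)² = 116
Minimum is attained by (-4, 3), so q lies in its Voronoi cell.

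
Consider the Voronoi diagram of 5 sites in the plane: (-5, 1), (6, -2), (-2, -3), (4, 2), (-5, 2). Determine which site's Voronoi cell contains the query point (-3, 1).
Nearest site = (-5, 1)

The Voronoi cell of site s contains exactly those query points closer to s than to any other site. Compute squared distances from q = (-3, 1) to each site:
  (-5 − -3)² + (1 − 1)² = 4
  (-5 − -3)² + (2 − 1)² = 5
  (-2 − -3)² + (-3 − 1)² = 17
  (4 − -3)² + (2 − 1)² = 50
  (6 − -3)² + (-2 − 1)² = 90
Minimum is attained by (-5, 1), so q lies in its Voronoi cell.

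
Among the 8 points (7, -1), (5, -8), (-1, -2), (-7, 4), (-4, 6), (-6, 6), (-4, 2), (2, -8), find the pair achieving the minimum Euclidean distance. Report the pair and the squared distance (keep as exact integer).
Pair = ((-4, 6), (-6, 6)); squared distance = 4

Compute all C(8, 2) = 28 pairwise squared distances (x_i − x_j)² + (y_i − y_j)². The minimum is 4, attained by the pair ((-4, 6), (-6, 6)).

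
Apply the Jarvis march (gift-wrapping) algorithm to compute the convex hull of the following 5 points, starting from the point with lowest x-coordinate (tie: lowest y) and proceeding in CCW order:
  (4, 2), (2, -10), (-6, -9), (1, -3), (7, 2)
Hull (CCW) = [(-6, -9), (2, -10), (7, 2), (4, 2)]

Jarvis march: at each step, from the current hull vertex p, select the next vertex q as the point such that every other point lies strictly to the left of (or on) the directed line p → q. (Equivalently: for every other point r, the cross product (q − p) × (r − p) ≥ 0.)
Starting point (lowest x, tie lowest y): (-6, -9). Wrap until returning to start. Resulting hull: (-6, -9), (2, -10), (7, 2), (4, 2).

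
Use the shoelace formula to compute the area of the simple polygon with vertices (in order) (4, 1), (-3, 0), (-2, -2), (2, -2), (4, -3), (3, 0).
Area = 31/2

Shoelace formula: Area = (1/2) |Σ_i (x_i · y_{i+1} − x_{i+1} · y_i)| (indices mod n). Compute each cross term:
  (4)(0) − (-3)(1) = 3
  (-3)(-2) − (-2)(0) = 6
  (-2)(-2) − (2)(-2) = 8
  (2)(-3) − (4)(-2) = 2
  (4)(0) − (3)(-3) = 9
  (3)(1) − (4)(0) = 3
Sum = 31, so (signed) Area = 31/2 = 31/2, |Area| = 31/2.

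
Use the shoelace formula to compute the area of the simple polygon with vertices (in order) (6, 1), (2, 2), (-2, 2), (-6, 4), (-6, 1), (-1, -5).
Area = 50

Shoelace formula: Area = (1/2) |Σ_i (x_i · y_{i+1} − x_{i+1} · y_i)| (indices mod n). Compute each cross term:
  (6)(2) − (2)(1) = 10
  (2)(2) − (-2)(2) = 8
  (-2)(4) − (-6)(2) = 4
  (-6)(1) − (-6)(4) = 18
  (-6)(-5) − (-1)(1) = 31
  (-1)(1) − (6)(-5) = 29
Sum = 100, so (signed) Area = 100/2 = 50, |Area| = 50.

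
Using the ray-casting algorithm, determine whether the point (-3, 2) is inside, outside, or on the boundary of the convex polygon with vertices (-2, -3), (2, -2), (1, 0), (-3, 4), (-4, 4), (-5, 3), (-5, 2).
The point (-3, 2) lies strictly inside the polygon

Cast a horizontal ray to the right from the query point and count how many polygon edges it crosses (each edge strictly once or zero times, handled with the usual half-open convention). 
Parity of crossings → odd ⇒ inside.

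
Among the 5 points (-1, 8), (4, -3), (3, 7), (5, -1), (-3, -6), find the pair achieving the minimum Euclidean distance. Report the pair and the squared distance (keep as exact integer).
Pair = ((4, -3), (5, -1)); squared distance = 5

Compute all C(5, 2) = 10 pairwise squared distances (x_i − x_j)² + (y_i − y_j)². The minimum is 5, attained by the pair ((4, -3), (5, -1)).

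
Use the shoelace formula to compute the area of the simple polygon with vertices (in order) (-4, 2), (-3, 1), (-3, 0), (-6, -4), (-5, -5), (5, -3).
Area = 65/2

Shoelace formula: Area = (1/2) |Σ_i (x_i · y_{i+1} − x_{i+1} · y_i)| (indices mod n). Compute each cross term:
  (-4)(1) − (-3)(2) = 2
  (-3)(0) − (-3)(1) = 3
  (-3)(-4) − (-6)(0) = 12
  (-6)(-5) − (-5)(-4) = 10
  (-5)(-3) − (5)(-5) = 40
  (5)(2) − (-4)(-3) = -2
Sum = 65, so (signed) Area = 65/2 = 65/2, |Area| = 65/2.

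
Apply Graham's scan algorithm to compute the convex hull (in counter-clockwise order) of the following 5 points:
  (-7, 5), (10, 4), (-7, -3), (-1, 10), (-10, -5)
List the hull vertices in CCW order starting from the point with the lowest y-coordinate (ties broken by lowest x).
Hull (CCW) = [(-10, -5), (10, 4), (-1, 10), (-7, 5)]

Graham scan procedure:
  1. Find the pivot p₀ = point with lowest y (tie → lowest x): (-10, -5).
  2. Sort the remaining points by polar angle around p₀.
  3. Walk through sorted points, maintaining a stack; pop the top while the last three entries make a non-left turn (cross product ≤ 0).
  4. Final stack is the convex hull in CCW order: (-10, -5), (10, 4), (-1, 10), (-7, 5).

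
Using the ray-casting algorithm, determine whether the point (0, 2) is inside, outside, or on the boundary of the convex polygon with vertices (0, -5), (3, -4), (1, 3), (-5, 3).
The point (0, 2) lies strictly inside the polygon

Cast a horizontal ray to the right from the query point and count how many polygon edges it crosses (each edge strictly once or zero times, handled with the usual half-open convention). 
Parity of crossings → odd ⇒ inside.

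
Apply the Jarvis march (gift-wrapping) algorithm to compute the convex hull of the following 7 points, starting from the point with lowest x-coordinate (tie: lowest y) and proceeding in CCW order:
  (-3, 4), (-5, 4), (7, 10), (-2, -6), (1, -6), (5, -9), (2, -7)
Hull (CCW) = [(-5, 4), (-2, -6), (5, -9), (7, 10)]

Jarvis march: at each step, from the current hull vertex p, select the next vertex q as the point such that every other point lies strictly to the left of (or on) the directed line p → q. (Equivalently: for every other point r, the cross product (q − p) × (r − p) ≥ 0.)
Starting point (lowest x, tie lowest y): (-5, 4). Wrap until returning to start. Resulting hull: (-5, 4), (-2, -6), (5, -9), (7, 10).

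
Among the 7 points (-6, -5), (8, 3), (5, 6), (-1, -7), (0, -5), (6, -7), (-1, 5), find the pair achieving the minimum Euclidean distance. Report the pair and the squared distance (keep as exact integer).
Pair = ((-1, -7), (0, -5)); squared distance = 5

Compute all C(7, 2) = 21 pairwise squared distances (x_i − x_j)² + (y_i − y_j)². The minimum is 5, attained by the pair ((-1, -7), (0, -5)).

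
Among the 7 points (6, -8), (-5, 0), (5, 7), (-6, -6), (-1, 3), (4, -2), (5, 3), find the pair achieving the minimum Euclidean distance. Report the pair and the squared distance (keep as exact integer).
Pair = ((5, 7), (5, 3)); squared distance = 16

Compute all C(7, 2) = 21 pairwise squared distances (x_i − x_j)² + (y_i − y_j)². The minimum is 16, attained by the pair ((5, 7), (5, 3)).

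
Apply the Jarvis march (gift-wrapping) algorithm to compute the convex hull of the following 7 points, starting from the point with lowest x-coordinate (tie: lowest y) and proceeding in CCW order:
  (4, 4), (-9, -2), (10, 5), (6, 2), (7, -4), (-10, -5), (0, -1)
Hull (CCW) = [(-10, -5), (7, -4), (10, 5), (4, 4), (-9, -2)]

Jarvis march: at each step, from the current hull vertex p, select the next vertex q as the point such that every other point lies strictly to the left of (or on) the directed line p → q. (Equivalently: for every other point r, the cross product (q − p) × (r − p) ≥ 0.)
Starting point (lowest x, tie lowest y): (-10, -5). Wrap until returning to start. Resulting hull: (-10, -5), (7, -4), (10, 5), (4, 4), (-9, -2).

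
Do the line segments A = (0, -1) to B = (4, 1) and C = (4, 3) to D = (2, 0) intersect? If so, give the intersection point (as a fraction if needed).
Yes; intersection at (2, 0) (t = 1/2 on AB, s = 1 on CD)

Parametrize AB as A + t(B − A) = (0 + 4 t, -1 + 2 t) and CD as C + s(D − C) = (4 + -2 s, 3 + -3 s). Solve the linear system for (t, s). Determinant = 8 ≠ 0, so a unique intersection of the containing lines exists. Solution: t = 1/2, s = 1 — both in [0, 1], so the segments cross. Intersection point: (2, 0).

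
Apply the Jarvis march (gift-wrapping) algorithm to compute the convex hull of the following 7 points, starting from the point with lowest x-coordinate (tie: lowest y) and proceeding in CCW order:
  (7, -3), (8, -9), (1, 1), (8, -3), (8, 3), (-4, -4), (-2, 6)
Hull (CCW) = [(-4, -4), (8, -9), (8, 3), (-2, 6)]

Jarvis march: at each step, from the current hull vertex p, select the next vertex q as the point such that every other point lies strictly to the left of (or on) the directed line p → q. (Equivalently: for every other point r, the cross product (q − p) × (r − p) ≥ 0.)
Starting point (lowest x, tie lowest y): (-4, -4). Wrap until returning to start. Resulting hull: (-4, -4), (8, -9), (8, 3), (-2, 6).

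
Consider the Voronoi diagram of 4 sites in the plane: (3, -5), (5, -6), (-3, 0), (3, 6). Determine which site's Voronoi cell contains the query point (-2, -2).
Nearest site = (-3, 0)

The Voronoi cell of site s contains exactly those query points closer to s than to any other site. Compute squared distances from q = (-2, -2) to each site:
  (-3 − -2)² + (0 − -2)² = 5
  (3 − -2)² + (-5 − -2)² = 34
  (5 − -2)² + (-6 − -2)² = 65
  (3 − -2)² + (6 − -2)² = 89
Minimum is attained by (-3, 0), so q lies in its Voronoi cell.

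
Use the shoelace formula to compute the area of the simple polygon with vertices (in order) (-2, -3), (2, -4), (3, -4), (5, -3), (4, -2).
Area = 15/2

Shoelace formula: Area = (1/2) |Σ_i (x_i · y_{i+1} − x_{i+1} · y_i)| (indices mod n). Compute each cross term:
  (-2)(-4) − (2)(-3) = 14
  (2)(-4) − (3)(-4) = 4
  (3)(-3) − (5)(-4) = 11
  (5)(-2) − (4)(-3) = 2
  (4)(-3) − (-2)(-2) = -16
Sum = 15, so (signed) Area = 15/2 = 15/2, |Area| = 15/2.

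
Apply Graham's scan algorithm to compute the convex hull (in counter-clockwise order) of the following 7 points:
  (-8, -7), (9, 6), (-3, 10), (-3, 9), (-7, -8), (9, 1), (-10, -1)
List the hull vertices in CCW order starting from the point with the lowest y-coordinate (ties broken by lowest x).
Hull (CCW) = [(-7, -8), (9, 1), (9, 6), (-3, 10), (-10, -1), (-8, -7)]

Graham scan procedure:
  1. Find the pivot p₀ = point with lowest y (tie → lowest x): (-7, -8).
  2. Sort the remaining points by polar angle around p₀.
  3. Walk through sorted points, maintaining a stack; pop the top while the last three entries make a non-left turn (cross product ≤ 0).
  4. Final stack is the convex hull in CCW order: (-7, -8), (9, 1), (9, 6), (-3, 10), (-10, -1), (-8, -7).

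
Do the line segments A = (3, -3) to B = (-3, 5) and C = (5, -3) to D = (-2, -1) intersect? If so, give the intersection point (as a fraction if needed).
Yes; intersection at (27/11, -25/11) (t = 1/11 on AB, s = 4/11 on CD)

Parametrize AB as A + t(B − A) = (3 + -6 t, -3 + 8 t) and CD as C + s(D − C) = (5 + -7 s, -3 + 2 s). Solve the linear system for (t, s). Determinant = -44 ≠ 0, so a unique intersection of the containing lines exists. Solution: t = 1/11, s = 4/11 — both in [0, 1], so the segments cross. Intersection point: (27/11, -25/11).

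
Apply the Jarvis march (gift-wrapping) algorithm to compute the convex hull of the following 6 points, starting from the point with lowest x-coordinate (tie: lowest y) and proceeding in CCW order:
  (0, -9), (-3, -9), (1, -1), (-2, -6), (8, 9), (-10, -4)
Hull (CCW) = [(-10, -4), (-3, -9), (0, -9), (8, 9)]

Jarvis march: at each step, from the current hull vertex p, select the next vertex q as the point such that every other point lies strictly to the left of (or on) the directed line p → q. (Equivalently: for every other point r, the cross product (q − p) × (r − p) ≥ 0.)
Starting point (lowest x, tie lowest y): (-10, -4). Wrap until returning to start. Resulting hull: (-10, -4), (-3, -9), (0, -9), (8, 9).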